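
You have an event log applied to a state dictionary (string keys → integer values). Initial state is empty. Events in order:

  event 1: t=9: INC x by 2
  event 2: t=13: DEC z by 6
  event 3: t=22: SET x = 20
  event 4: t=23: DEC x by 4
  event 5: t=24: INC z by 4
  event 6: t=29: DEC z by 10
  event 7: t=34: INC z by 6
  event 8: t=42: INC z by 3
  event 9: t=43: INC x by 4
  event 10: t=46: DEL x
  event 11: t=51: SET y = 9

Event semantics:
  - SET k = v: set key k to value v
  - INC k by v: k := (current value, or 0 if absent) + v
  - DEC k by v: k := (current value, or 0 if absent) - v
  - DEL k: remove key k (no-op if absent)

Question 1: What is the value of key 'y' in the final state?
Answer: 9

Derivation:
Track key 'y' through all 11 events:
  event 1 (t=9: INC x by 2): y unchanged
  event 2 (t=13: DEC z by 6): y unchanged
  event 3 (t=22: SET x = 20): y unchanged
  event 4 (t=23: DEC x by 4): y unchanged
  event 5 (t=24: INC z by 4): y unchanged
  event 6 (t=29: DEC z by 10): y unchanged
  event 7 (t=34: INC z by 6): y unchanged
  event 8 (t=42: INC z by 3): y unchanged
  event 9 (t=43: INC x by 4): y unchanged
  event 10 (t=46: DEL x): y unchanged
  event 11 (t=51: SET y = 9): y (absent) -> 9
Final: y = 9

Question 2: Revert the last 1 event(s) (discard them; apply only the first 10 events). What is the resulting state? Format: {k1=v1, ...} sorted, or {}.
Answer: {z=-3}

Derivation:
Keep first 10 events (discard last 1):
  after event 1 (t=9: INC x by 2): {x=2}
  after event 2 (t=13: DEC z by 6): {x=2, z=-6}
  after event 3 (t=22: SET x = 20): {x=20, z=-6}
  after event 4 (t=23: DEC x by 4): {x=16, z=-6}
  after event 5 (t=24: INC z by 4): {x=16, z=-2}
  after event 6 (t=29: DEC z by 10): {x=16, z=-12}
  after event 7 (t=34: INC z by 6): {x=16, z=-6}
  after event 8 (t=42: INC z by 3): {x=16, z=-3}
  after event 9 (t=43: INC x by 4): {x=20, z=-3}
  after event 10 (t=46: DEL x): {z=-3}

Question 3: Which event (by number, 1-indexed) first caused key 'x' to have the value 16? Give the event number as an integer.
Answer: 4

Derivation:
Looking for first event where x becomes 16:
  event 1: x = 2
  event 2: x = 2
  event 3: x = 20
  event 4: x 20 -> 16  <-- first match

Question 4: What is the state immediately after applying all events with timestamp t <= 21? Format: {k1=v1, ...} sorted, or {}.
Apply events with t <= 21 (2 events):
  after event 1 (t=9: INC x by 2): {x=2}
  after event 2 (t=13: DEC z by 6): {x=2, z=-6}

Answer: {x=2, z=-6}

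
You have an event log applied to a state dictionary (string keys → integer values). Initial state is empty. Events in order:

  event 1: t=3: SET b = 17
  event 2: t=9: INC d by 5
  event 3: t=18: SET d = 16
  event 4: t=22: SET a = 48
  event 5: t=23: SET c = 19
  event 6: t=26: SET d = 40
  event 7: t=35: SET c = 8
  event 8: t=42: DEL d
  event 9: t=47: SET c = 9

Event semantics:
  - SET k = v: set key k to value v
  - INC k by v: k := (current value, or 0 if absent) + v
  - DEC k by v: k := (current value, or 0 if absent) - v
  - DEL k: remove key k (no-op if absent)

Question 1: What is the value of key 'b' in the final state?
Track key 'b' through all 9 events:
  event 1 (t=3: SET b = 17): b (absent) -> 17
  event 2 (t=9: INC d by 5): b unchanged
  event 3 (t=18: SET d = 16): b unchanged
  event 4 (t=22: SET a = 48): b unchanged
  event 5 (t=23: SET c = 19): b unchanged
  event 6 (t=26: SET d = 40): b unchanged
  event 7 (t=35: SET c = 8): b unchanged
  event 8 (t=42: DEL d): b unchanged
  event 9 (t=47: SET c = 9): b unchanged
Final: b = 17

Answer: 17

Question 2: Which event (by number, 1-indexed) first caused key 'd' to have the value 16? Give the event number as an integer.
Answer: 3

Derivation:
Looking for first event where d becomes 16:
  event 2: d = 5
  event 3: d 5 -> 16  <-- first match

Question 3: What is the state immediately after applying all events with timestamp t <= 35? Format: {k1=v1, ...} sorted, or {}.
Apply events with t <= 35 (7 events):
  after event 1 (t=3: SET b = 17): {b=17}
  after event 2 (t=9: INC d by 5): {b=17, d=5}
  after event 3 (t=18: SET d = 16): {b=17, d=16}
  after event 4 (t=22: SET a = 48): {a=48, b=17, d=16}
  after event 5 (t=23: SET c = 19): {a=48, b=17, c=19, d=16}
  after event 6 (t=26: SET d = 40): {a=48, b=17, c=19, d=40}
  after event 7 (t=35: SET c = 8): {a=48, b=17, c=8, d=40}

Answer: {a=48, b=17, c=8, d=40}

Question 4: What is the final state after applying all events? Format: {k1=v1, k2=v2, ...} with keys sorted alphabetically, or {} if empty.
Answer: {a=48, b=17, c=9}

Derivation:
  after event 1 (t=3: SET b = 17): {b=17}
  after event 2 (t=9: INC d by 5): {b=17, d=5}
  after event 3 (t=18: SET d = 16): {b=17, d=16}
  after event 4 (t=22: SET a = 48): {a=48, b=17, d=16}
  after event 5 (t=23: SET c = 19): {a=48, b=17, c=19, d=16}
  after event 6 (t=26: SET d = 40): {a=48, b=17, c=19, d=40}
  after event 7 (t=35: SET c = 8): {a=48, b=17, c=8, d=40}
  after event 8 (t=42: DEL d): {a=48, b=17, c=8}
  after event 9 (t=47: SET c = 9): {a=48, b=17, c=9}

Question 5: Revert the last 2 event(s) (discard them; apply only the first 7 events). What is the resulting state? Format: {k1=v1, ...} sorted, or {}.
Keep first 7 events (discard last 2):
  after event 1 (t=3: SET b = 17): {b=17}
  after event 2 (t=9: INC d by 5): {b=17, d=5}
  after event 3 (t=18: SET d = 16): {b=17, d=16}
  after event 4 (t=22: SET a = 48): {a=48, b=17, d=16}
  after event 5 (t=23: SET c = 19): {a=48, b=17, c=19, d=16}
  after event 6 (t=26: SET d = 40): {a=48, b=17, c=19, d=40}
  after event 7 (t=35: SET c = 8): {a=48, b=17, c=8, d=40}

Answer: {a=48, b=17, c=8, d=40}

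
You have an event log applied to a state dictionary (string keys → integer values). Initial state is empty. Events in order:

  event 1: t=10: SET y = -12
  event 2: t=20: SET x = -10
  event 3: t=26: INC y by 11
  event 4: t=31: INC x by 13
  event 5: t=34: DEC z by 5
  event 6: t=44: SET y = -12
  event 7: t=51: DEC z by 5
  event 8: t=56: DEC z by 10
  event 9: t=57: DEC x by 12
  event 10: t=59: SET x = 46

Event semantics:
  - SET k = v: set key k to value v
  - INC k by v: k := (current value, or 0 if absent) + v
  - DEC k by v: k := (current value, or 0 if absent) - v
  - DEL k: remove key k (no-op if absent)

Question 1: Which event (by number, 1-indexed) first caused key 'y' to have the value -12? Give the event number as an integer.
Looking for first event where y becomes -12:
  event 1: y (absent) -> -12  <-- first match

Answer: 1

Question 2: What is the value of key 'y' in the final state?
Answer: -12

Derivation:
Track key 'y' through all 10 events:
  event 1 (t=10: SET y = -12): y (absent) -> -12
  event 2 (t=20: SET x = -10): y unchanged
  event 3 (t=26: INC y by 11): y -12 -> -1
  event 4 (t=31: INC x by 13): y unchanged
  event 5 (t=34: DEC z by 5): y unchanged
  event 6 (t=44: SET y = -12): y -1 -> -12
  event 7 (t=51: DEC z by 5): y unchanged
  event 8 (t=56: DEC z by 10): y unchanged
  event 9 (t=57: DEC x by 12): y unchanged
  event 10 (t=59: SET x = 46): y unchanged
Final: y = -12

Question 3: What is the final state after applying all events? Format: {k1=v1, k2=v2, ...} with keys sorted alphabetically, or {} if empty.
Answer: {x=46, y=-12, z=-20}

Derivation:
  after event 1 (t=10: SET y = -12): {y=-12}
  after event 2 (t=20: SET x = -10): {x=-10, y=-12}
  after event 3 (t=26: INC y by 11): {x=-10, y=-1}
  after event 4 (t=31: INC x by 13): {x=3, y=-1}
  after event 5 (t=34: DEC z by 5): {x=3, y=-1, z=-5}
  after event 6 (t=44: SET y = -12): {x=3, y=-12, z=-5}
  after event 7 (t=51: DEC z by 5): {x=3, y=-12, z=-10}
  after event 8 (t=56: DEC z by 10): {x=3, y=-12, z=-20}
  after event 9 (t=57: DEC x by 12): {x=-9, y=-12, z=-20}
  after event 10 (t=59: SET x = 46): {x=46, y=-12, z=-20}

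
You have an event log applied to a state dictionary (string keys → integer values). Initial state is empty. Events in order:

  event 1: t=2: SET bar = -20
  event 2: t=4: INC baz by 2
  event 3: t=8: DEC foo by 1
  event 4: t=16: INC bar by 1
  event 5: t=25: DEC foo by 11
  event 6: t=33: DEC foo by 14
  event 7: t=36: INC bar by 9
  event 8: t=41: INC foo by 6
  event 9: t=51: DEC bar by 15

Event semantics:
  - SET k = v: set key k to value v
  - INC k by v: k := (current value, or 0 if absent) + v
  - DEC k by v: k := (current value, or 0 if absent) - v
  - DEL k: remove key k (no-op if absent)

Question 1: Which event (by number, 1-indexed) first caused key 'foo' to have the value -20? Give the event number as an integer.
Answer: 8

Derivation:
Looking for first event where foo becomes -20:
  event 3: foo = -1
  event 4: foo = -1
  event 5: foo = -12
  event 6: foo = -26
  event 7: foo = -26
  event 8: foo -26 -> -20  <-- first match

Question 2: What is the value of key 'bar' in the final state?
Answer: -25

Derivation:
Track key 'bar' through all 9 events:
  event 1 (t=2: SET bar = -20): bar (absent) -> -20
  event 2 (t=4: INC baz by 2): bar unchanged
  event 3 (t=8: DEC foo by 1): bar unchanged
  event 4 (t=16: INC bar by 1): bar -20 -> -19
  event 5 (t=25: DEC foo by 11): bar unchanged
  event 6 (t=33: DEC foo by 14): bar unchanged
  event 7 (t=36: INC bar by 9): bar -19 -> -10
  event 8 (t=41: INC foo by 6): bar unchanged
  event 9 (t=51: DEC bar by 15): bar -10 -> -25
Final: bar = -25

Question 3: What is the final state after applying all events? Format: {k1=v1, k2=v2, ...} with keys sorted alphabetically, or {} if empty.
  after event 1 (t=2: SET bar = -20): {bar=-20}
  after event 2 (t=4: INC baz by 2): {bar=-20, baz=2}
  after event 3 (t=8: DEC foo by 1): {bar=-20, baz=2, foo=-1}
  after event 4 (t=16: INC bar by 1): {bar=-19, baz=2, foo=-1}
  after event 5 (t=25: DEC foo by 11): {bar=-19, baz=2, foo=-12}
  after event 6 (t=33: DEC foo by 14): {bar=-19, baz=2, foo=-26}
  after event 7 (t=36: INC bar by 9): {bar=-10, baz=2, foo=-26}
  after event 8 (t=41: INC foo by 6): {bar=-10, baz=2, foo=-20}
  after event 9 (t=51: DEC bar by 15): {bar=-25, baz=2, foo=-20}

Answer: {bar=-25, baz=2, foo=-20}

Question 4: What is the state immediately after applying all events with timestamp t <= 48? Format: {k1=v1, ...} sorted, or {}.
Answer: {bar=-10, baz=2, foo=-20}

Derivation:
Apply events with t <= 48 (8 events):
  after event 1 (t=2: SET bar = -20): {bar=-20}
  after event 2 (t=4: INC baz by 2): {bar=-20, baz=2}
  after event 3 (t=8: DEC foo by 1): {bar=-20, baz=2, foo=-1}
  after event 4 (t=16: INC bar by 1): {bar=-19, baz=2, foo=-1}
  after event 5 (t=25: DEC foo by 11): {bar=-19, baz=2, foo=-12}
  after event 6 (t=33: DEC foo by 14): {bar=-19, baz=2, foo=-26}
  after event 7 (t=36: INC bar by 9): {bar=-10, baz=2, foo=-26}
  after event 8 (t=41: INC foo by 6): {bar=-10, baz=2, foo=-20}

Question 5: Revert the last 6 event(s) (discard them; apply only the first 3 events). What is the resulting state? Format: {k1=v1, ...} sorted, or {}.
Answer: {bar=-20, baz=2, foo=-1}

Derivation:
Keep first 3 events (discard last 6):
  after event 1 (t=2: SET bar = -20): {bar=-20}
  after event 2 (t=4: INC baz by 2): {bar=-20, baz=2}
  after event 3 (t=8: DEC foo by 1): {bar=-20, baz=2, foo=-1}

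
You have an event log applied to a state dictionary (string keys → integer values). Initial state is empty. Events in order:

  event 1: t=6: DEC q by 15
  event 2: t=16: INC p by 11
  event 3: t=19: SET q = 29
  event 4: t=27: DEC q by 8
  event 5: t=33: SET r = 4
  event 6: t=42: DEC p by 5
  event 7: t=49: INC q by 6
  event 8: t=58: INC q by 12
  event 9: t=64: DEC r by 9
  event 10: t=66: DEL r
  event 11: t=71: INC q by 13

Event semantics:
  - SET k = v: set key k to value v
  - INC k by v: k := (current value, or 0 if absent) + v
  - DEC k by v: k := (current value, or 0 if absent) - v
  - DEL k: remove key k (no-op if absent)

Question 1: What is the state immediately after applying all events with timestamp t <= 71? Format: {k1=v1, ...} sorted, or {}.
Answer: {p=6, q=52}

Derivation:
Apply events with t <= 71 (11 events):
  after event 1 (t=6: DEC q by 15): {q=-15}
  after event 2 (t=16: INC p by 11): {p=11, q=-15}
  after event 3 (t=19: SET q = 29): {p=11, q=29}
  after event 4 (t=27: DEC q by 8): {p=11, q=21}
  after event 5 (t=33: SET r = 4): {p=11, q=21, r=4}
  after event 6 (t=42: DEC p by 5): {p=6, q=21, r=4}
  after event 7 (t=49: INC q by 6): {p=6, q=27, r=4}
  after event 8 (t=58: INC q by 12): {p=6, q=39, r=4}
  after event 9 (t=64: DEC r by 9): {p=6, q=39, r=-5}
  after event 10 (t=66: DEL r): {p=6, q=39}
  after event 11 (t=71: INC q by 13): {p=6, q=52}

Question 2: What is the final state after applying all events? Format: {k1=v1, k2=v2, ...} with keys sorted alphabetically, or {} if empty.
Answer: {p=6, q=52}

Derivation:
  after event 1 (t=6: DEC q by 15): {q=-15}
  after event 2 (t=16: INC p by 11): {p=11, q=-15}
  after event 3 (t=19: SET q = 29): {p=11, q=29}
  after event 4 (t=27: DEC q by 8): {p=11, q=21}
  after event 5 (t=33: SET r = 4): {p=11, q=21, r=4}
  after event 6 (t=42: DEC p by 5): {p=6, q=21, r=4}
  after event 7 (t=49: INC q by 6): {p=6, q=27, r=4}
  after event 8 (t=58: INC q by 12): {p=6, q=39, r=4}
  after event 9 (t=64: DEC r by 9): {p=6, q=39, r=-5}
  after event 10 (t=66: DEL r): {p=6, q=39}
  after event 11 (t=71: INC q by 13): {p=6, q=52}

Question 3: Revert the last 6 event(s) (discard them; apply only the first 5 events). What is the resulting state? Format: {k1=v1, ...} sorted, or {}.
Answer: {p=11, q=21, r=4}

Derivation:
Keep first 5 events (discard last 6):
  after event 1 (t=6: DEC q by 15): {q=-15}
  after event 2 (t=16: INC p by 11): {p=11, q=-15}
  after event 3 (t=19: SET q = 29): {p=11, q=29}
  after event 4 (t=27: DEC q by 8): {p=11, q=21}
  after event 5 (t=33: SET r = 4): {p=11, q=21, r=4}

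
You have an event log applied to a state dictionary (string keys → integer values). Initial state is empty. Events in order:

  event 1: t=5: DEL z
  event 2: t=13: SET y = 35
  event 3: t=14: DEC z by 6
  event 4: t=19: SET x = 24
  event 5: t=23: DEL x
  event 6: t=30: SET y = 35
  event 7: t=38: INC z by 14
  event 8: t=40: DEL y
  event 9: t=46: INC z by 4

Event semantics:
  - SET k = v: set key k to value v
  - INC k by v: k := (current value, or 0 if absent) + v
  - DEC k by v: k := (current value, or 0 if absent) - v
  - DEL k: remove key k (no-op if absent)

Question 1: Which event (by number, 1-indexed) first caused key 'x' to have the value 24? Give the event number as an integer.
Looking for first event where x becomes 24:
  event 4: x (absent) -> 24  <-- first match

Answer: 4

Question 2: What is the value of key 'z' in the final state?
Track key 'z' through all 9 events:
  event 1 (t=5: DEL z): z (absent) -> (absent)
  event 2 (t=13: SET y = 35): z unchanged
  event 3 (t=14: DEC z by 6): z (absent) -> -6
  event 4 (t=19: SET x = 24): z unchanged
  event 5 (t=23: DEL x): z unchanged
  event 6 (t=30: SET y = 35): z unchanged
  event 7 (t=38: INC z by 14): z -6 -> 8
  event 8 (t=40: DEL y): z unchanged
  event 9 (t=46: INC z by 4): z 8 -> 12
Final: z = 12

Answer: 12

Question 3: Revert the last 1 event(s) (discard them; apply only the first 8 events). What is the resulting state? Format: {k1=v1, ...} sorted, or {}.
Answer: {z=8}

Derivation:
Keep first 8 events (discard last 1):
  after event 1 (t=5: DEL z): {}
  after event 2 (t=13: SET y = 35): {y=35}
  after event 3 (t=14: DEC z by 6): {y=35, z=-6}
  after event 4 (t=19: SET x = 24): {x=24, y=35, z=-6}
  after event 5 (t=23: DEL x): {y=35, z=-6}
  after event 6 (t=30: SET y = 35): {y=35, z=-6}
  after event 7 (t=38: INC z by 14): {y=35, z=8}
  after event 8 (t=40: DEL y): {z=8}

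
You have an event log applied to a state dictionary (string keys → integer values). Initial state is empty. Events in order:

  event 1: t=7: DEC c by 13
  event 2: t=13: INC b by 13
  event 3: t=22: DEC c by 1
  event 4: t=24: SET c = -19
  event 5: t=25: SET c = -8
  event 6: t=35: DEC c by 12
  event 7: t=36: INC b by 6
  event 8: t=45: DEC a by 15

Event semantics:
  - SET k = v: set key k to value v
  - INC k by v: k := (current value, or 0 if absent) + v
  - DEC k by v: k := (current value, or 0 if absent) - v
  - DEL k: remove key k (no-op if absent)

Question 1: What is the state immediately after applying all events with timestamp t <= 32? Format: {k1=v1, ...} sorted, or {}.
Apply events with t <= 32 (5 events):
  after event 1 (t=7: DEC c by 13): {c=-13}
  after event 2 (t=13: INC b by 13): {b=13, c=-13}
  after event 3 (t=22: DEC c by 1): {b=13, c=-14}
  after event 4 (t=24: SET c = -19): {b=13, c=-19}
  after event 5 (t=25: SET c = -8): {b=13, c=-8}

Answer: {b=13, c=-8}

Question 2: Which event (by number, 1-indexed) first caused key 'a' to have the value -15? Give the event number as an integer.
Answer: 8

Derivation:
Looking for first event where a becomes -15:
  event 8: a (absent) -> -15  <-- first match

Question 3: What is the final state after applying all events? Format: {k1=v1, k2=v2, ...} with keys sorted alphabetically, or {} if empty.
Answer: {a=-15, b=19, c=-20}

Derivation:
  after event 1 (t=7: DEC c by 13): {c=-13}
  after event 2 (t=13: INC b by 13): {b=13, c=-13}
  after event 3 (t=22: DEC c by 1): {b=13, c=-14}
  after event 4 (t=24: SET c = -19): {b=13, c=-19}
  after event 5 (t=25: SET c = -8): {b=13, c=-8}
  after event 6 (t=35: DEC c by 12): {b=13, c=-20}
  after event 7 (t=36: INC b by 6): {b=19, c=-20}
  after event 8 (t=45: DEC a by 15): {a=-15, b=19, c=-20}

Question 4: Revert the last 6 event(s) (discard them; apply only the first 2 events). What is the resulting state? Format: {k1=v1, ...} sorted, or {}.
Keep first 2 events (discard last 6):
  after event 1 (t=7: DEC c by 13): {c=-13}
  after event 2 (t=13: INC b by 13): {b=13, c=-13}

Answer: {b=13, c=-13}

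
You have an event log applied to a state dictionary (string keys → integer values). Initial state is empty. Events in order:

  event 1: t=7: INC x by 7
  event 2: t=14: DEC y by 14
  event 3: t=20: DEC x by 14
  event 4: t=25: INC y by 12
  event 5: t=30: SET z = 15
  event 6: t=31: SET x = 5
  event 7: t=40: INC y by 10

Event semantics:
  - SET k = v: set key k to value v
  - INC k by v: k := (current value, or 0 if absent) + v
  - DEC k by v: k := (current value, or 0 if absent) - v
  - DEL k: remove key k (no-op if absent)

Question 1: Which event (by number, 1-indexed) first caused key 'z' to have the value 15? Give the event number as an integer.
Answer: 5

Derivation:
Looking for first event where z becomes 15:
  event 5: z (absent) -> 15  <-- first match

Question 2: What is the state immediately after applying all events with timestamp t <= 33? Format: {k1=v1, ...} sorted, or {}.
Apply events with t <= 33 (6 events):
  after event 1 (t=7: INC x by 7): {x=7}
  after event 2 (t=14: DEC y by 14): {x=7, y=-14}
  after event 3 (t=20: DEC x by 14): {x=-7, y=-14}
  after event 4 (t=25: INC y by 12): {x=-7, y=-2}
  after event 5 (t=30: SET z = 15): {x=-7, y=-2, z=15}
  after event 6 (t=31: SET x = 5): {x=5, y=-2, z=15}

Answer: {x=5, y=-2, z=15}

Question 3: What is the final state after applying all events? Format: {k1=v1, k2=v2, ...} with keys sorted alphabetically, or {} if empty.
Answer: {x=5, y=8, z=15}

Derivation:
  after event 1 (t=7: INC x by 7): {x=7}
  after event 2 (t=14: DEC y by 14): {x=7, y=-14}
  after event 3 (t=20: DEC x by 14): {x=-7, y=-14}
  after event 4 (t=25: INC y by 12): {x=-7, y=-2}
  after event 5 (t=30: SET z = 15): {x=-7, y=-2, z=15}
  after event 6 (t=31: SET x = 5): {x=5, y=-2, z=15}
  after event 7 (t=40: INC y by 10): {x=5, y=8, z=15}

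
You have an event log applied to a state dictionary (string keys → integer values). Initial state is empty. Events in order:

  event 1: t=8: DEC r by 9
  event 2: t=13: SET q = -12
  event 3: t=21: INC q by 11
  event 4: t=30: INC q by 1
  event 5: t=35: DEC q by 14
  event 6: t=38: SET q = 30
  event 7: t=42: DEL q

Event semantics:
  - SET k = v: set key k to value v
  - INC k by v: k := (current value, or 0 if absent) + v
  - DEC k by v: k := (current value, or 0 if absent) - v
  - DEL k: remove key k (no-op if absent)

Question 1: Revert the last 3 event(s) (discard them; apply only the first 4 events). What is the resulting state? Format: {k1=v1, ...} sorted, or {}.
Keep first 4 events (discard last 3):
  after event 1 (t=8: DEC r by 9): {r=-9}
  after event 2 (t=13: SET q = -12): {q=-12, r=-9}
  after event 3 (t=21: INC q by 11): {q=-1, r=-9}
  after event 4 (t=30: INC q by 1): {q=0, r=-9}

Answer: {q=0, r=-9}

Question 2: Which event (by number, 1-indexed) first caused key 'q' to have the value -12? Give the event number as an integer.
Looking for first event where q becomes -12:
  event 2: q (absent) -> -12  <-- first match

Answer: 2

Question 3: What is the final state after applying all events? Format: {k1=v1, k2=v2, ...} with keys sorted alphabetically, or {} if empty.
  after event 1 (t=8: DEC r by 9): {r=-9}
  after event 2 (t=13: SET q = -12): {q=-12, r=-9}
  after event 3 (t=21: INC q by 11): {q=-1, r=-9}
  after event 4 (t=30: INC q by 1): {q=0, r=-9}
  after event 5 (t=35: DEC q by 14): {q=-14, r=-9}
  after event 6 (t=38: SET q = 30): {q=30, r=-9}
  after event 7 (t=42: DEL q): {r=-9}

Answer: {r=-9}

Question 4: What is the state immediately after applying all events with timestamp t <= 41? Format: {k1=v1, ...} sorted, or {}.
Answer: {q=30, r=-9}

Derivation:
Apply events with t <= 41 (6 events):
  after event 1 (t=8: DEC r by 9): {r=-9}
  after event 2 (t=13: SET q = -12): {q=-12, r=-9}
  after event 3 (t=21: INC q by 11): {q=-1, r=-9}
  after event 4 (t=30: INC q by 1): {q=0, r=-9}
  after event 5 (t=35: DEC q by 14): {q=-14, r=-9}
  after event 6 (t=38: SET q = 30): {q=30, r=-9}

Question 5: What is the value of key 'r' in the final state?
Track key 'r' through all 7 events:
  event 1 (t=8: DEC r by 9): r (absent) -> -9
  event 2 (t=13: SET q = -12): r unchanged
  event 3 (t=21: INC q by 11): r unchanged
  event 4 (t=30: INC q by 1): r unchanged
  event 5 (t=35: DEC q by 14): r unchanged
  event 6 (t=38: SET q = 30): r unchanged
  event 7 (t=42: DEL q): r unchanged
Final: r = -9

Answer: -9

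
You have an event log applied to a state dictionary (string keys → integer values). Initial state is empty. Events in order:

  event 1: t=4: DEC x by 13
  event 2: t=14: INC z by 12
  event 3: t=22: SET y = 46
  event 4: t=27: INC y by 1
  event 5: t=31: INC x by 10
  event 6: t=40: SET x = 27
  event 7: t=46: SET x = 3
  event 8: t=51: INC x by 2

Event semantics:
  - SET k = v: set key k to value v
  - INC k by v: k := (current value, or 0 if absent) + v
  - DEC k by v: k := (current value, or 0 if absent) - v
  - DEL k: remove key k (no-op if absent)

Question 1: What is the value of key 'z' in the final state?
Answer: 12

Derivation:
Track key 'z' through all 8 events:
  event 1 (t=4: DEC x by 13): z unchanged
  event 2 (t=14: INC z by 12): z (absent) -> 12
  event 3 (t=22: SET y = 46): z unchanged
  event 4 (t=27: INC y by 1): z unchanged
  event 5 (t=31: INC x by 10): z unchanged
  event 6 (t=40: SET x = 27): z unchanged
  event 7 (t=46: SET x = 3): z unchanged
  event 8 (t=51: INC x by 2): z unchanged
Final: z = 12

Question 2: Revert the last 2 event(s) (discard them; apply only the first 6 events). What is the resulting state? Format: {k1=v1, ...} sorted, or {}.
Keep first 6 events (discard last 2):
  after event 1 (t=4: DEC x by 13): {x=-13}
  after event 2 (t=14: INC z by 12): {x=-13, z=12}
  after event 3 (t=22: SET y = 46): {x=-13, y=46, z=12}
  after event 4 (t=27: INC y by 1): {x=-13, y=47, z=12}
  after event 5 (t=31: INC x by 10): {x=-3, y=47, z=12}
  after event 6 (t=40: SET x = 27): {x=27, y=47, z=12}

Answer: {x=27, y=47, z=12}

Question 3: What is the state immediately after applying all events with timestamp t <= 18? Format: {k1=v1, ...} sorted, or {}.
Answer: {x=-13, z=12}

Derivation:
Apply events with t <= 18 (2 events):
  after event 1 (t=4: DEC x by 13): {x=-13}
  after event 2 (t=14: INC z by 12): {x=-13, z=12}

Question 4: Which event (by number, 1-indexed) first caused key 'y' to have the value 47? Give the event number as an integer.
Looking for first event where y becomes 47:
  event 3: y = 46
  event 4: y 46 -> 47  <-- first match

Answer: 4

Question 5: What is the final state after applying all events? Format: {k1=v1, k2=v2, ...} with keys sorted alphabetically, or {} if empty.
  after event 1 (t=4: DEC x by 13): {x=-13}
  after event 2 (t=14: INC z by 12): {x=-13, z=12}
  after event 3 (t=22: SET y = 46): {x=-13, y=46, z=12}
  after event 4 (t=27: INC y by 1): {x=-13, y=47, z=12}
  after event 5 (t=31: INC x by 10): {x=-3, y=47, z=12}
  after event 6 (t=40: SET x = 27): {x=27, y=47, z=12}
  after event 7 (t=46: SET x = 3): {x=3, y=47, z=12}
  after event 8 (t=51: INC x by 2): {x=5, y=47, z=12}

Answer: {x=5, y=47, z=12}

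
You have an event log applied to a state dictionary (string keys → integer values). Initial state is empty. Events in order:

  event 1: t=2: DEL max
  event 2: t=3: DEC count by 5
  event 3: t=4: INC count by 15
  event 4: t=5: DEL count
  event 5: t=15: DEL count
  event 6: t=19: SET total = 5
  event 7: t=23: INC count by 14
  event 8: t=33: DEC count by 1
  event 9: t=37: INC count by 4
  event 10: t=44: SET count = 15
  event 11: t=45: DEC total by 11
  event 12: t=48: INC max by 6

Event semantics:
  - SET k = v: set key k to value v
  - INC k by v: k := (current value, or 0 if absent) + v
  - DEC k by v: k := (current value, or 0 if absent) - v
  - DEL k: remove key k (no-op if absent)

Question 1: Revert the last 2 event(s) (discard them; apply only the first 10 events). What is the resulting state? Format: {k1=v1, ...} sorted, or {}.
Keep first 10 events (discard last 2):
  after event 1 (t=2: DEL max): {}
  after event 2 (t=3: DEC count by 5): {count=-5}
  after event 3 (t=4: INC count by 15): {count=10}
  after event 4 (t=5: DEL count): {}
  after event 5 (t=15: DEL count): {}
  after event 6 (t=19: SET total = 5): {total=5}
  after event 7 (t=23: INC count by 14): {count=14, total=5}
  after event 8 (t=33: DEC count by 1): {count=13, total=5}
  after event 9 (t=37: INC count by 4): {count=17, total=5}
  after event 10 (t=44: SET count = 15): {count=15, total=5}

Answer: {count=15, total=5}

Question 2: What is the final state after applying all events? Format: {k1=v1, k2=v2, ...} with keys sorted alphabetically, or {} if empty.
Answer: {count=15, max=6, total=-6}

Derivation:
  after event 1 (t=2: DEL max): {}
  after event 2 (t=3: DEC count by 5): {count=-5}
  after event 3 (t=4: INC count by 15): {count=10}
  after event 4 (t=5: DEL count): {}
  after event 5 (t=15: DEL count): {}
  after event 6 (t=19: SET total = 5): {total=5}
  after event 7 (t=23: INC count by 14): {count=14, total=5}
  after event 8 (t=33: DEC count by 1): {count=13, total=5}
  after event 9 (t=37: INC count by 4): {count=17, total=5}
  after event 10 (t=44: SET count = 15): {count=15, total=5}
  after event 11 (t=45: DEC total by 11): {count=15, total=-6}
  after event 12 (t=48: INC max by 6): {count=15, max=6, total=-6}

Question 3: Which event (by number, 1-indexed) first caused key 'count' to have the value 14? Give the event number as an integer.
Looking for first event where count becomes 14:
  event 2: count = -5
  event 3: count = 10
  event 4: count = (absent)
  event 7: count (absent) -> 14  <-- first match

Answer: 7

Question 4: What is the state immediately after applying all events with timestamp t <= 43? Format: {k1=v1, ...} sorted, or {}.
Answer: {count=17, total=5}

Derivation:
Apply events with t <= 43 (9 events):
  after event 1 (t=2: DEL max): {}
  after event 2 (t=3: DEC count by 5): {count=-5}
  after event 3 (t=4: INC count by 15): {count=10}
  after event 4 (t=5: DEL count): {}
  after event 5 (t=15: DEL count): {}
  after event 6 (t=19: SET total = 5): {total=5}
  after event 7 (t=23: INC count by 14): {count=14, total=5}
  after event 8 (t=33: DEC count by 1): {count=13, total=5}
  after event 9 (t=37: INC count by 4): {count=17, total=5}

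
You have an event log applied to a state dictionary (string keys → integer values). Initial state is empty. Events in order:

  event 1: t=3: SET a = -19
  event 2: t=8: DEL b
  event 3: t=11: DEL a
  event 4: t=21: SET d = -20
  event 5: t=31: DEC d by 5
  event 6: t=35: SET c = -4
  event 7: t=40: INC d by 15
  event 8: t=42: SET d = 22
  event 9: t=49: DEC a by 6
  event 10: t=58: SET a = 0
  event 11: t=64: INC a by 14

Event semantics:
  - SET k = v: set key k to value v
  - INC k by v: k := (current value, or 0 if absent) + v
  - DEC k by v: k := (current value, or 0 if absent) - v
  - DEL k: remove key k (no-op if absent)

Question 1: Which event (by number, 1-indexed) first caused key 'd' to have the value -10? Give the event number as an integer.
Answer: 7

Derivation:
Looking for first event where d becomes -10:
  event 4: d = -20
  event 5: d = -25
  event 6: d = -25
  event 7: d -25 -> -10  <-- first match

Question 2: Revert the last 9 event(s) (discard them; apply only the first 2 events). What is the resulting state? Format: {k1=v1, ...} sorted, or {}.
Keep first 2 events (discard last 9):
  after event 1 (t=3: SET a = -19): {a=-19}
  after event 2 (t=8: DEL b): {a=-19}

Answer: {a=-19}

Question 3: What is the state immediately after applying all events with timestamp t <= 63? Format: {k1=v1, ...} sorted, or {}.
Apply events with t <= 63 (10 events):
  after event 1 (t=3: SET a = -19): {a=-19}
  after event 2 (t=8: DEL b): {a=-19}
  after event 3 (t=11: DEL a): {}
  after event 4 (t=21: SET d = -20): {d=-20}
  after event 5 (t=31: DEC d by 5): {d=-25}
  after event 6 (t=35: SET c = -4): {c=-4, d=-25}
  after event 7 (t=40: INC d by 15): {c=-4, d=-10}
  after event 8 (t=42: SET d = 22): {c=-4, d=22}
  after event 9 (t=49: DEC a by 6): {a=-6, c=-4, d=22}
  after event 10 (t=58: SET a = 0): {a=0, c=-4, d=22}

Answer: {a=0, c=-4, d=22}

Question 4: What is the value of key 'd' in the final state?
Answer: 22

Derivation:
Track key 'd' through all 11 events:
  event 1 (t=3: SET a = -19): d unchanged
  event 2 (t=8: DEL b): d unchanged
  event 3 (t=11: DEL a): d unchanged
  event 4 (t=21: SET d = -20): d (absent) -> -20
  event 5 (t=31: DEC d by 5): d -20 -> -25
  event 6 (t=35: SET c = -4): d unchanged
  event 7 (t=40: INC d by 15): d -25 -> -10
  event 8 (t=42: SET d = 22): d -10 -> 22
  event 9 (t=49: DEC a by 6): d unchanged
  event 10 (t=58: SET a = 0): d unchanged
  event 11 (t=64: INC a by 14): d unchanged
Final: d = 22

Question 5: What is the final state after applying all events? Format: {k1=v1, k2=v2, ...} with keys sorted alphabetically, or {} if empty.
Answer: {a=14, c=-4, d=22}

Derivation:
  after event 1 (t=3: SET a = -19): {a=-19}
  after event 2 (t=8: DEL b): {a=-19}
  after event 3 (t=11: DEL a): {}
  after event 4 (t=21: SET d = -20): {d=-20}
  after event 5 (t=31: DEC d by 5): {d=-25}
  after event 6 (t=35: SET c = -4): {c=-4, d=-25}
  after event 7 (t=40: INC d by 15): {c=-4, d=-10}
  after event 8 (t=42: SET d = 22): {c=-4, d=22}
  after event 9 (t=49: DEC a by 6): {a=-6, c=-4, d=22}
  after event 10 (t=58: SET a = 0): {a=0, c=-4, d=22}
  after event 11 (t=64: INC a by 14): {a=14, c=-4, d=22}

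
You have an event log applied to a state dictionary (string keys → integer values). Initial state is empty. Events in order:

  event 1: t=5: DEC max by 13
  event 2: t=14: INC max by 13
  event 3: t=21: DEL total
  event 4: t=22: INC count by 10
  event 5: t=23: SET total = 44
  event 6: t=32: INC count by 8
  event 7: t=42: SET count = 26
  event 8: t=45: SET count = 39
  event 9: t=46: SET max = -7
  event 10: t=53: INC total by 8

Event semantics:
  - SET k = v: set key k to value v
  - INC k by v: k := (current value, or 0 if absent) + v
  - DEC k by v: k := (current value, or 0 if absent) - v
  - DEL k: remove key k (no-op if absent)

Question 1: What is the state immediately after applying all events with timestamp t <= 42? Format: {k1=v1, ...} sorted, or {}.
Answer: {count=26, max=0, total=44}

Derivation:
Apply events with t <= 42 (7 events):
  after event 1 (t=5: DEC max by 13): {max=-13}
  after event 2 (t=14: INC max by 13): {max=0}
  after event 3 (t=21: DEL total): {max=0}
  after event 4 (t=22: INC count by 10): {count=10, max=0}
  after event 5 (t=23: SET total = 44): {count=10, max=0, total=44}
  after event 6 (t=32: INC count by 8): {count=18, max=0, total=44}
  after event 7 (t=42: SET count = 26): {count=26, max=0, total=44}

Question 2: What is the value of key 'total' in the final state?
Track key 'total' through all 10 events:
  event 1 (t=5: DEC max by 13): total unchanged
  event 2 (t=14: INC max by 13): total unchanged
  event 3 (t=21: DEL total): total (absent) -> (absent)
  event 4 (t=22: INC count by 10): total unchanged
  event 5 (t=23: SET total = 44): total (absent) -> 44
  event 6 (t=32: INC count by 8): total unchanged
  event 7 (t=42: SET count = 26): total unchanged
  event 8 (t=45: SET count = 39): total unchanged
  event 9 (t=46: SET max = -7): total unchanged
  event 10 (t=53: INC total by 8): total 44 -> 52
Final: total = 52

Answer: 52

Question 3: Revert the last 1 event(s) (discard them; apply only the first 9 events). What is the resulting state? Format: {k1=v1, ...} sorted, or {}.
Keep first 9 events (discard last 1):
  after event 1 (t=5: DEC max by 13): {max=-13}
  after event 2 (t=14: INC max by 13): {max=0}
  after event 3 (t=21: DEL total): {max=0}
  after event 4 (t=22: INC count by 10): {count=10, max=0}
  after event 5 (t=23: SET total = 44): {count=10, max=0, total=44}
  after event 6 (t=32: INC count by 8): {count=18, max=0, total=44}
  after event 7 (t=42: SET count = 26): {count=26, max=0, total=44}
  after event 8 (t=45: SET count = 39): {count=39, max=0, total=44}
  after event 9 (t=46: SET max = -7): {count=39, max=-7, total=44}

Answer: {count=39, max=-7, total=44}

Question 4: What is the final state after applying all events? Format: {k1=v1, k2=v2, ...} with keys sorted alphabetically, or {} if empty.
  after event 1 (t=5: DEC max by 13): {max=-13}
  after event 2 (t=14: INC max by 13): {max=0}
  after event 3 (t=21: DEL total): {max=0}
  after event 4 (t=22: INC count by 10): {count=10, max=0}
  after event 5 (t=23: SET total = 44): {count=10, max=0, total=44}
  after event 6 (t=32: INC count by 8): {count=18, max=0, total=44}
  after event 7 (t=42: SET count = 26): {count=26, max=0, total=44}
  after event 8 (t=45: SET count = 39): {count=39, max=0, total=44}
  after event 9 (t=46: SET max = -7): {count=39, max=-7, total=44}
  after event 10 (t=53: INC total by 8): {count=39, max=-7, total=52}

Answer: {count=39, max=-7, total=52}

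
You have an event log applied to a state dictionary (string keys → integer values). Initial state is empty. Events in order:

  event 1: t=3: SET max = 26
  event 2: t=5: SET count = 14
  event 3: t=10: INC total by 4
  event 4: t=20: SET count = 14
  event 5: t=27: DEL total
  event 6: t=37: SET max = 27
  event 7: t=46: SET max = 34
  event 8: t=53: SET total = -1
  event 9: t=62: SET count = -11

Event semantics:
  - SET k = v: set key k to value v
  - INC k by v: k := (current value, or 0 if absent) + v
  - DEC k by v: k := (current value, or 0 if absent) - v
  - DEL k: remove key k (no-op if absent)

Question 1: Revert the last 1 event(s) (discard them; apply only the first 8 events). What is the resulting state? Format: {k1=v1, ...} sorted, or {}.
Answer: {count=14, max=34, total=-1}

Derivation:
Keep first 8 events (discard last 1):
  after event 1 (t=3: SET max = 26): {max=26}
  after event 2 (t=5: SET count = 14): {count=14, max=26}
  after event 3 (t=10: INC total by 4): {count=14, max=26, total=4}
  after event 4 (t=20: SET count = 14): {count=14, max=26, total=4}
  after event 5 (t=27: DEL total): {count=14, max=26}
  after event 6 (t=37: SET max = 27): {count=14, max=27}
  after event 7 (t=46: SET max = 34): {count=14, max=34}
  after event 8 (t=53: SET total = -1): {count=14, max=34, total=-1}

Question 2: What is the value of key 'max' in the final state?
Track key 'max' through all 9 events:
  event 1 (t=3: SET max = 26): max (absent) -> 26
  event 2 (t=5: SET count = 14): max unchanged
  event 3 (t=10: INC total by 4): max unchanged
  event 4 (t=20: SET count = 14): max unchanged
  event 5 (t=27: DEL total): max unchanged
  event 6 (t=37: SET max = 27): max 26 -> 27
  event 7 (t=46: SET max = 34): max 27 -> 34
  event 8 (t=53: SET total = -1): max unchanged
  event 9 (t=62: SET count = -11): max unchanged
Final: max = 34

Answer: 34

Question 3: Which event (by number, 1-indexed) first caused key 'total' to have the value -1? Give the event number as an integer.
Answer: 8

Derivation:
Looking for first event where total becomes -1:
  event 3: total = 4
  event 4: total = 4
  event 5: total = (absent)
  event 8: total (absent) -> -1  <-- first match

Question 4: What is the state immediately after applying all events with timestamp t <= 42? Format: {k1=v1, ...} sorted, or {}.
Answer: {count=14, max=27}

Derivation:
Apply events with t <= 42 (6 events):
  after event 1 (t=3: SET max = 26): {max=26}
  after event 2 (t=5: SET count = 14): {count=14, max=26}
  after event 3 (t=10: INC total by 4): {count=14, max=26, total=4}
  after event 4 (t=20: SET count = 14): {count=14, max=26, total=4}
  after event 5 (t=27: DEL total): {count=14, max=26}
  after event 6 (t=37: SET max = 27): {count=14, max=27}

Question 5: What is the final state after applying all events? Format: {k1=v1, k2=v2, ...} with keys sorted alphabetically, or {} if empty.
  after event 1 (t=3: SET max = 26): {max=26}
  after event 2 (t=5: SET count = 14): {count=14, max=26}
  after event 3 (t=10: INC total by 4): {count=14, max=26, total=4}
  after event 4 (t=20: SET count = 14): {count=14, max=26, total=4}
  after event 5 (t=27: DEL total): {count=14, max=26}
  after event 6 (t=37: SET max = 27): {count=14, max=27}
  after event 7 (t=46: SET max = 34): {count=14, max=34}
  after event 8 (t=53: SET total = -1): {count=14, max=34, total=-1}
  after event 9 (t=62: SET count = -11): {count=-11, max=34, total=-1}

Answer: {count=-11, max=34, total=-1}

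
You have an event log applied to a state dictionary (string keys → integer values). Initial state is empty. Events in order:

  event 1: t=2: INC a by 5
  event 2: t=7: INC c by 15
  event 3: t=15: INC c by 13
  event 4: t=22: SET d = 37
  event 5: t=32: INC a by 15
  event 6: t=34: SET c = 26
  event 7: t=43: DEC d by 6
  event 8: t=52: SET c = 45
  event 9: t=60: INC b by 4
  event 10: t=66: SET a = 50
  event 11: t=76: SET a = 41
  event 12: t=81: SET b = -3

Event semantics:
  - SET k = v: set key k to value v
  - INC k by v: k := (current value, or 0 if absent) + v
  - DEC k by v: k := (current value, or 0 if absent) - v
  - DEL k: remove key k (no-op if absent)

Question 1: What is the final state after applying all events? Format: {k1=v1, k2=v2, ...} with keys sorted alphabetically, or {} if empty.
Answer: {a=41, b=-3, c=45, d=31}

Derivation:
  after event 1 (t=2: INC a by 5): {a=5}
  after event 2 (t=7: INC c by 15): {a=5, c=15}
  after event 3 (t=15: INC c by 13): {a=5, c=28}
  after event 4 (t=22: SET d = 37): {a=5, c=28, d=37}
  after event 5 (t=32: INC a by 15): {a=20, c=28, d=37}
  after event 6 (t=34: SET c = 26): {a=20, c=26, d=37}
  after event 7 (t=43: DEC d by 6): {a=20, c=26, d=31}
  after event 8 (t=52: SET c = 45): {a=20, c=45, d=31}
  after event 9 (t=60: INC b by 4): {a=20, b=4, c=45, d=31}
  after event 10 (t=66: SET a = 50): {a=50, b=4, c=45, d=31}
  after event 11 (t=76: SET a = 41): {a=41, b=4, c=45, d=31}
  after event 12 (t=81: SET b = -3): {a=41, b=-3, c=45, d=31}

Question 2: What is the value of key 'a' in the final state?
Answer: 41

Derivation:
Track key 'a' through all 12 events:
  event 1 (t=2: INC a by 5): a (absent) -> 5
  event 2 (t=7: INC c by 15): a unchanged
  event 3 (t=15: INC c by 13): a unchanged
  event 4 (t=22: SET d = 37): a unchanged
  event 5 (t=32: INC a by 15): a 5 -> 20
  event 6 (t=34: SET c = 26): a unchanged
  event 7 (t=43: DEC d by 6): a unchanged
  event 8 (t=52: SET c = 45): a unchanged
  event 9 (t=60: INC b by 4): a unchanged
  event 10 (t=66: SET a = 50): a 20 -> 50
  event 11 (t=76: SET a = 41): a 50 -> 41
  event 12 (t=81: SET b = -3): a unchanged
Final: a = 41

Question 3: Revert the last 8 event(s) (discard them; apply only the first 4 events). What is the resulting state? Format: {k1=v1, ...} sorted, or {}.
Answer: {a=5, c=28, d=37}

Derivation:
Keep first 4 events (discard last 8):
  after event 1 (t=2: INC a by 5): {a=5}
  after event 2 (t=7: INC c by 15): {a=5, c=15}
  after event 3 (t=15: INC c by 13): {a=5, c=28}
  after event 4 (t=22: SET d = 37): {a=5, c=28, d=37}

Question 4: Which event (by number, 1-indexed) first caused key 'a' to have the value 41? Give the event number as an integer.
Answer: 11

Derivation:
Looking for first event where a becomes 41:
  event 1: a = 5
  event 2: a = 5
  event 3: a = 5
  event 4: a = 5
  event 5: a = 20
  event 6: a = 20
  event 7: a = 20
  event 8: a = 20
  event 9: a = 20
  event 10: a = 50
  event 11: a 50 -> 41  <-- first match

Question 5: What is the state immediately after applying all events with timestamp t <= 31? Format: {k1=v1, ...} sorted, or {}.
Apply events with t <= 31 (4 events):
  after event 1 (t=2: INC a by 5): {a=5}
  after event 2 (t=7: INC c by 15): {a=5, c=15}
  after event 3 (t=15: INC c by 13): {a=5, c=28}
  after event 4 (t=22: SET d = 37): {a=5, c=28, d=37}

Answer: {a=5, c=28, d=37}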